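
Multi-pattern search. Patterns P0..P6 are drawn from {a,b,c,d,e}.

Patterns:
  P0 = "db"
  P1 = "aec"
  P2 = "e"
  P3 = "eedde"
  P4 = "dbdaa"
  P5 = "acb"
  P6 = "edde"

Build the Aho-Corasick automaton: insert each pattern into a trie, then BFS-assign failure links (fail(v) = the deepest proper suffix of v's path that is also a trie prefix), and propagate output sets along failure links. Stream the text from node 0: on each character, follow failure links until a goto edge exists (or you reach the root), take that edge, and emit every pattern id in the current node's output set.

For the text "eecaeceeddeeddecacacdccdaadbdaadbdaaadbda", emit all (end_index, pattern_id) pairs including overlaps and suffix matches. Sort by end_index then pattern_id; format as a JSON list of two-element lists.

Construct AC machine:
Trie (insert patterns):
  n0 'ε': a→3 d→1 e→6
  n1 'd': b→2
  n2 'db': d→11  ←P0
  n3 'a': c→14 e→4
  n4 'ae': c→5
  n5 'aec': ·  ←P1
  n6 'e': d→16 e→7  ←P2
  n7 'ee': d→8
  n8 'eed': d→9
  n9 'eedd': e→10
  n10 'eedde': ·  ←P3
  n11 'dbd': a→12
  n12 'dbda': a→13
  n13 'dbdaa': ·  ←P4
  n14 'ac': b→15
  n15 'acb': ·  ←P5
  n16 'ed': d→17
  n17 'edd': e→18
  n18 'edde': ·  ←P6

BFS fail/out derivation:
  fail(1) 'd': from fail(0)=0 chase 'd': 0 ⇒ 0;  out=∅∪out(0)=∅
  fail(3) 'a': from fail(0)=0 chase 'a': 0 ⇒ 0;  out=∅∪out(0)=∅
  fail(6) 'e': from fail(0)=0 chase 'e': 0 ⇒ 0;  out={2}∪out(0)={2}
  fail(2) 'db': from fail(1)=0 chase 'b': 0 ⇒ 0;  out={0}∪out(0)={0}
  fail(4) 'ae': from fail(3)=0 chase 'e': 0 ⇒ 6;  out=∅∪out(6)={2}
  fail(7) 'ee': from fail(6)=0 chase 'e': 0 ⇒ 6;  out=∅∪out(6)={2}
  fail(14) 'ac': from fail(3)=0 chase 'c': 0 ⇒ 0;  out=∅∪out(0)=∅
  fail(16) 'ed': from fail(6)=0 chase 'd': 0 ⇒ 1;  out=∅∪out(1)=∅
  fail(5) 'aec': from fail(4)=6 chase 'c': 6→0 ⇒ 0;  out={1}∪out(0)={1}
  fail(8) 'eed': from fail(7)=6 chase 'd': 6 ⇒ 16;  out=∅∪out(16)=∅
  fail(11) 'dbd': from fail(2)=0 chase 'd': 0 ⇒ 1;  out=∅∪out(1)=∅
  fail(15) 'acb': from fail(14)=0 chase 'b': 0 ⇒ 0;  out={5}∪out(0)={5}
  fail(17) 'edd': from fail(16)=1 chase 'd': 1→0 ⇒ 1;  out=∅∪out(1)=∅
  fail(9) 'eedd': from fail(8)=16 chase 'd': 16 ⇒ 17;  out=∅∪out(17)=∅
  fail(12) 'dbda': from fail(11)=1 chase 'a': 1→0 ⇒ 3;  out=∅∪out(3)=∅
  fail(18) 'edde': from fail(17)=1 chase 'e': 1→0 ⇒ 6;  out={6}∪out(6)={2,6}
  fail(10) 'eedde': from fail(9)=17 chase 'e': 17 ⇒ 18;  out={3}∪out(18)={2,3,6}
  fail(13) 'dbdaa': from fail(12)=3 chase 'a': 3→0 ⇒ 3;  out={4}∪out(3)={4}

Run:
i=0 'e': node 0→6  ** P2@[0:0]
i=1 'e': node 6→7  ** P2@[1:1]
i=2 'c': node 7→0 ·f
i=3 'a': node 0→3
i=4 'e': node 3→4  ** P2@[4:4]
i=5 'c': node 4→5  ** P1@[3:5]
i=6 'e': node 5→6 ·f  ** P2@[6:6]
i=7 'e': node 6→7  ** P2@[7:7]
i=8 'd': node 7→8
i=9 'd': node 8→9
i=10 'e': node 9→10  ** P2@[10:10],P3@[6:10],P6@[7:10]
i=11 'e': node 10→7 ·f  ** P2@[11:11]
i=12 'd': node 7→8
i=13 'd': node 8→9
i=14 'e': node 9→10  ** P2@[14:14],P3@[10:14],P6@[11:14]
i=15 'c': node 10→0 ·f
i=16 'a': node 0→3
i=17 'c': node 3→14
i=18 'a': node 14→3 ·f
i=19 'c': node 3→14
i=20 'd': node 14→1 ·f
i=21 'c': node 1→0 ·f
i=22 'c': node 0→0
i=23 'd': node 0→1
i=24 'a': node 1→3 ·f
i=25 'a': node 3→3 ·f
i=26 'd': node 3→1 ·f
i=27 'b': node 1→2  ** P0@[26:27]
i=28 'd': node 2→11
i=29 'a': node 11→12
i=30 'a': node 12→13  ** P4@[26:30]
i=31 'd': node 13→1 ·f
i=32 'b': node 1→2  ** P0@[31:32]
i=33 'd': node 2→11
i=34 'a': node 11→12
i=35 'a': node 12→13  ** P4@[31:35]
i=36 'a': node 13→3 ·f
i=37 'd': node 3→1 ·f
i=38 'b': node 1→2  ** P0@[37:38]
i=39 'd': node 2→11
i=40 'a': node 11→12

Matches: [[0,2],[1,2],[4,2],[5,1],[6,2],[7,2],[10,2],[10,3],[10,6],[11,2],[14,2],[14,3],[14,6],[27,0],[30,4],[32,0],[35,4],[38,0]]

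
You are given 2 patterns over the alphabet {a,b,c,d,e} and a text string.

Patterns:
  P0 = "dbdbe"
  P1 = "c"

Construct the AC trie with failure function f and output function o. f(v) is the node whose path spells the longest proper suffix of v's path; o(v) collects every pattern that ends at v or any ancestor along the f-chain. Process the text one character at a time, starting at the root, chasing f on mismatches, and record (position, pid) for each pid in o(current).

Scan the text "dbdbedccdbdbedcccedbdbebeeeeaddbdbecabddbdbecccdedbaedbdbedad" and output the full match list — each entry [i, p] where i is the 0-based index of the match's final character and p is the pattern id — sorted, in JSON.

Build automaton:
Trie nodes:
  n0 'ε': c→6 d→1
  n1 'd': b→2
  n2 'db': d→3
  n3 'dbd': b→4
  n4 'dbdb': e→5
  n5 'dbdbe': ·  ←P0
  n6 'c': ·  ←P1

Failure links (BFS by depth):
  fail(1) 'd': from fail(0)=0 chase 'd': 0 ⇒ 0;  out=∅∪out(0)=∅
  fail(6) 'c': from fail(0)=0 chase 'c': 0 ⇒ 0;  out={1}∪out(0)={1}
  fail(2) 'db': from fail(1)=0 chase 'b': 0 ⇒ 0;  out=∅∪out(0)=∅
  fail(3) 'dbd': from fail(2)=0 chase 'd': 0 ⇒ 1;  out=∅∪out(1)=∅
  fail(4) 'dbdb': from fail(3)=1 chase 'b': 1 ⇒ 2;  out=∅∪out(2)=∅
  fail(5) 'dbdbe': from fail(4)=2 chase 'e': 2→0 ⇒ 0;  out={0}∪out(0)={0}

Run:
[0] read 'd'  n0⇒n1
[1] read 'b'  n1⇒n2
[2] read 'd'  n2⇒n3
[3] read 'b'  n3⇒n4
[4] read 'e'  n4⇒n5  emit P0@[0:4]
[5] read 'd'  n5⇒n1 ·f
[6] read 'c'  n1⇒n6 ·f  emit P1@[6:6]
[7] read 'c'  n6⇒n6 ·f  emit P1@[7:7]
[8] read 'd'  n6⇒n1 ·f
[9] read 'b'  n1⇒n2
[10] read 'd'  n2⇒n3
[11] read 'b'  n3⇒n4
[12] read 'e'  n4⇒n5  emit P0@[8:12]
[13] read 'd'  n5⇒n1 ·f
[14] read 'c'  n1⇒n6 ·f  emit P1@[14:14]
[15] read 'c'  n6⇒n6 ·f  emit P1@[15:15]
[16] read 'c'  n6⇒n6 ·f  emit P1@[16:16]
[17] read 'e'  n6⇒n0 ·f
[18] read 'd'  n0⇒n1
[19] read 'b'  n1⇒n2
[20] read 'd'  n2⇒n3
[21] read 'b'  n3⇒n4
[22] read 'e'  n4⇒n5  emit P0@[18:22]
[23] read 'b'  n5⇒n0 ·f
[24] read 'e'  n0⇒n0
[25] read 'e'  n0⇒n0
[26] read 'e'  n0⇒n0
[27] read 'e'  n0⇒n0
[28] read 'a'  n0⇒n0
[29] read 'd'  n0⇒n1
[30] read 'd'  n1⇒n1 ·f
[31] read 'b'  n1⇒n2
[32] read 'd'  n2⇒n3
[33] read 'b'  n3⇒n4
[34] read 'e'  n4⇒n5  emit P0@[30:34]
[35] read 'c'  n5⇒n6 ·f  emit P1@[35:35]
[36] read 'a'  n6⇒n0 ·f
[37] read 'b'  n0⇒n0
[38] read 'd'  n0⇒n1
[39] read 'd'  n1⇒n1 ·f
[40] read 'b'  n1⇒n2
[41] read 'd'  n2⇒n3
[42] read 'b'  n3⇒n4
[43] read 'e'  n4⇒n5  emit P0@[39:43]
[44] read 'c'  n5⇒n6 ·f  emit P1@[44:44]
[45] read 'c'  n6⇒n6 ·f  emit P1@[45:45]
[46] read 'c'  n6⇒n6 ·f  emit P1@[46:46]
[47] read 'd'  n6⇒n1 ·f
[48] read 'e'  n1⇒n0 ·f
[49] read 'd'  n0⇒n1
[50] read 'b'  n1⇒n2
[51] read 'a'  n2⇒n0 ·f
[52] read 'e'  n0⇒n0
[53] read 'd'  n0⇒n1
[54] read 'b'  n1⇒n2
[55] read 'd'  n2⇒n3
[56] read 'b'  n3⇒n4
[57] read 'e'  n4⇒n5  emit P0@[53:57]
[58] read 'd'  n5⇒n1 ·f
[59] read 'a'  n1⇒n0 ·f
[60] read 'd'  n0⇒n1

All matches (sorted): [[4,0],[6,1],[7,1],[12,0],[14,1],[15,1],[16,1],[22,0],[34,0],[35,1],[43,0],[44,1],[45,1],[46,1],[57,0]]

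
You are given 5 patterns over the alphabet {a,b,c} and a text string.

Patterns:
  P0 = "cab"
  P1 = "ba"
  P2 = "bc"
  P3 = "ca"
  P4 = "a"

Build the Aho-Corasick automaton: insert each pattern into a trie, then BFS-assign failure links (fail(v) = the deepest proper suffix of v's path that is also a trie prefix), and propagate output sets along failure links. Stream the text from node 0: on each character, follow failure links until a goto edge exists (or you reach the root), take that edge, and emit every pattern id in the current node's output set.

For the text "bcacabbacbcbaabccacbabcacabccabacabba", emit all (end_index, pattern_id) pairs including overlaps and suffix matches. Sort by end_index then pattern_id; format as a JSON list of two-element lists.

Build automaton:
Trie (insert patterns):
  n0 'ε': a→7 b→4 c→1
  n1 'c': a→2
  n2 'ca': b→3  ←P3
  n3 'cab': ·  ←P0
  n4 'b': a→5 c→6
  n5 'ba': ·  ←P1
  n6 'bc': ·  ←P2
  n7 'a': ·  ←P4

Failure links (BFS by depth):
  n1('c'): parent n0 fail=0; on 'c' 0 → fail=0;  out ∅∪∅=∅
  n4('b'): parent n0 fail=0; on 'b' 0 → fail=0;  out ∅∪∅=∅
  n7('a'): parent n0 fail=0; on 'a' 0 → fail=0;  out {4}∪∅={4}
  n2('ca'): parent n1 fail=0; on 'a' 0 → fail=7;  out {3}∪{4}={3,4}
  n5('ba'): parent n4 fail=0; on 'a' 0 → fail=7;  out {1}∪{4}={1,4}
  n6('bc'): parent n4 fail=0; on 'c' 0 → fail=1;  out {2}∪∅={2}
  n3('cab'): parent n2 fail=7; on 'b' 7→0 → fail=4;  out {0}∪∅={0}

Scan:
i=0 'b': node 0→4
i=1 'c': node 4→6  emit P2@[0:1]
i=2 'a': node 6→2 (fail-walked)  emit P3@[1:2],P4@[2:2]
i=3 'c': node 2→1 (fail-walked)
i=4 'a': node 1→2  emit P3@[3:4],P4@[4:4]
i=5 'b': node 2→3  emit P0@[3:5]
i=6 'b': node 3→4 (fail-walked)
i=7 'a': node 4→5  emit P1@[6:7],P4@[7:7]
i=8 'c': node 5→1 (fail-walked)
i=9 'b': node 1→4 (fail-walked)
i=10 'c': node 4→6  emit P2@[9:10]
i=11 'b': node 6→4 (fail-walked)
i=12 'a': node 4→5  emit P1@[11:12],P4@[12:12]
i=13 'a': node 5→7 (fail-walked)  emit P4@[13:13]
i=14 'b': node 7→4 (fail-walked)
i=15 'c': node 4→6  emit P2@[14:15]
i=16 'c': node 6→1 (fail-walked)
i=17 'a': node 1→2  emit P3@[16:17],P4@[17:17]
i=18 'c': node 2→1 (fail-walked)
i=19 'b': node 1→4 (fail-walked)
i=20 'a': node 4→5  emit P1@[19:20],P4@[20:20]
i=21 'b': node 5→4 (fail-walked)
i=22 'c': node 4→6  emit P2@[21:22]
i=23 'a': node 6→2 (fail-walked)  emit P3@[22:23],P4@[23:23]
i=24 'c': node 2→1 (fail-walked)
i=25 'a': node 1→2  emit P3@[24:25],P4@[25:25]
i=26 'b': node 2→3  emit P0@[24:26]
i=27 'c': node 3→6 (fail-walked)  emit P2@[26:27]
i=28 'c': node 6→1 (fail-walked)
i=29 'a': node 1→2  emit P3@[28:29],P4@[29:29]
i=30 'b': node 2→3  emit P0@[28:30]
i=31 'a': node 3→5 (fail-walked)  emit P1@[30:31],P4@[31:31]
i=32 'c': node 5→1 (fail-walked)
i=33 'a': node 1→2  emit P3@[32:33],P4@[33:33]
i=34 'b': node 2→3  emit P0@[32:34]
i=35 'b': node 3→4 (fail-walked)
i=36 'a': node 4→5  emit P1@[35:36],P4@[36:36]

Result: [[1,2],[2,3],[2,4],[4,3],[4,4],[5,0],[7,1],[7,4],[10,2],[12,1],[12,4],[13,4],[15,2],[17,3],[17,4],[20,1],[20,4],[22,2],[23,3],[23,4],[25,3],[25,4],[26,0],[27,2],[29,3],[29,4],[30,0],[31,1],[31,4],[33,3],[33,4],[34,0],[36,1],[36,4]]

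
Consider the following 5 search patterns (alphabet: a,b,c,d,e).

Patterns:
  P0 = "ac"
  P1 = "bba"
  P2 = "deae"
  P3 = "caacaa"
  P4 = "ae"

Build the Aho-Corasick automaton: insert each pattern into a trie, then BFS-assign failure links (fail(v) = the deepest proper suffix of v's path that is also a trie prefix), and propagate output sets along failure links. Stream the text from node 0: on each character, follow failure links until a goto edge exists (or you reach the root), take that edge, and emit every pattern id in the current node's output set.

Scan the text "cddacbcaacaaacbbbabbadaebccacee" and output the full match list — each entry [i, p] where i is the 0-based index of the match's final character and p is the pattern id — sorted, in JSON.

Build automaton:
Trie (insert patterns):
  n0 'ε': a→1 b→3 c→10 d→6
  n1 'a': c→2 e→16
  n2 'ac': ·  ←P0
  n3 'b': b→4
  n4 'bb': a→5
  n5 'bba': ·  ←P1
  n6 'd': e→7
  n7 'de': a→8
  n8 'dea': e→9
  n9 'deae': ·  ←P2
  n10 'c': a→11
  n11 'ca': a→12
  n12 'caa': c→13
  n13 'caac': a→14
  n14 'caaca': a→15
  n15 'caacaa': ·  ←P3
  n16 'ae': ·  ←P4

BFS fail/out derivation:
  fail(1) 'a': from fail(0)=0 chase 'a': 0 ⇒ 0;  out=∅∪out(0)=∅
  fail(3) 'b': from fail(0)=0 chase 'b': 0 ⇒ 0;  out=∅∪out(0)=∅
  fail(6) 'd': from fail(0)=0 chase 'd': 0 ⇒ 0;  out=∅∪out(0)=∅
  fail(10) 'c': from fail(0)=0 chase 'c': 0 ⇒ 0;  out=∅∪out(0)=∅
  fail(2) 'ac': from fail(1)=0 chase 'c': 0 ⇒ 10;  out={0}∪out(10)={0}
  fail(4) 'bb': from fail(3)=0 chase 'b': 0 ⇒ 3;  out=∅∪out(3)=∅
  fail(7) 'de': from fail(6)=0 chase 'e': 0 ⇒ 0;  out=∅∪out(0)=∅
  fail(11) 'ca': from fail(10)=0 chase 'a': 0 ⇒ 1;  out=∅∪out(1)=∅
  fail(16) 'ae': from fail(1)=0 chase 'e': 0 ⇒ 0;  out={4}∪out(0)={4}
  fail(5) 'bba': from fail(4)=3 chase 'a': 3→0 ⇒ 1;  out={1}∪out(1)={1}
  fail(8) 'dea': from fail(7)=0 chase 'a': 0 ⇒ 1;  out=∅∪out(1)=∅
  fail(12) 'caa': from fail(11)=1 chase 'a': 1→0 ⇒ 1;  out=∅∪out(1)=∅
  fail(9) 'deae': from fail(8)=1 chase 'e': 1 ⇒ 16;  out={2}∪out(16)={2,4}
  fail(13) 'caac': from fail(12)=1 chase 'c': 1 ⇒ 2;  out=∅∪out(2)={0}
  fail(14) 'caaca': from fail(13)=2 chase 'a': 2→10 ⇒ 11;  out=∅∪out(11)=∅
  fail(15) 'caacaa': from fail(14)=11 chase 'a': 11 ⇒ 12;  out={3}∪out(12)={3}

Scan:
i=0 'c': node 0→10
i=1 'd': node 10→6 (fail-walked)
i=2 'd': node 6→6 (fail-walked)
i=3 'a': node 6→1 (fail-walked)
i=4 'c': node 1→2  ** P0@[3:4]
i=5 'b': node 2→3 (fail-walked)
i=6 'c': node 3→10 (fail-walked)
i=7 'a': node 10→11
i=8 'a': node 11→12
i=9 'c': node 12→13  ** P0@[8:9]
i=10 'a': node 13→14
i=11 'a': node 14→15  ** P3@[6:11]
i=12 'a': node 15→1 (fail-walked)
i=13 'c': node 1→2  ** P0@[12:13]
i=14 'b': node 2→3 (fail-walked)
i=15 'b': node 3→4
i=16 'b': node 4→4 (fail-walked)
i=17 'a': node 4→5  ** P1@[15:17]
i=18 'b': node 5→3 (fail-walked)
i=19 'b': node 3→4
i=20 'a': node 4→5  ** P1@[18:20]
i=21 'd': node 5→6 (fail-walked)
i=22 'a': node 6→1 (fail-walked)
i=23 'e': node 1→16  ** P4@[22:23]
i=24 'b': node 16→3 (fail-walked)
i=25 'c': node 3→10 (fail-walked)
i=26 'c': node 10→10 (fail-walked)
i=27 'a': node 10→11
i=28 'c': node 11→2 (fail-walked)  ** P0@[27:28]
i=29 'e': node 2→0 (fail-walked)
i=30 'e': node 0→0

All matches (sorted): [[4,0],[9,0],[11,3],[13,0],[17,1],[20,1],[23,4],[28,0]]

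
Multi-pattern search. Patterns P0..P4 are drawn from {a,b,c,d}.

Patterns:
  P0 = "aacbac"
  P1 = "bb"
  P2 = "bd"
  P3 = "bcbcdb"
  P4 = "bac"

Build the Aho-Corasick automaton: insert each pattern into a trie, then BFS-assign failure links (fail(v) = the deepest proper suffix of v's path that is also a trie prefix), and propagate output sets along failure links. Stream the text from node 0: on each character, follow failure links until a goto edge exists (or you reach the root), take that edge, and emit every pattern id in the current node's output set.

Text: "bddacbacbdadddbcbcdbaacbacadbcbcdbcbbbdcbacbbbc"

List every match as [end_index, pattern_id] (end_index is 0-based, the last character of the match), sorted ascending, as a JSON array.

Build:
Trie (insert patterns):
  n0 'ε': a→1 b→7
  n1 'a': a→2
  n2 'aa': c→3
  n3 'aac': b→4
  n4 'aacb': a→5
  n5 'aacba': c→6
  n6 'aacbac': ·  ←P0
  n7 'b': a→15 b→8 c→10 d→9
  n8 'bb': ·  ←P1
  n9 'bd': ·  ←P2
  n10 'bc': b→11
  n11 'bcb': c→12
  n12 'bcbc': d→13
  n13 'bcbcd': b→14
  n14 'bcbcdb': ·  ←P3
  n15 'ba': c→16
  n16 'bac': ·  ←P4

BFS fail/out derivation:
  fail(1) 'a': from fail(0)=0 chase 'a': 0 ⇒ 0;  out=∅∪out(0)=∅
  fail(7) 'b': from fail(0)=0 chase 'b': 0 ⇒ 0;  out=∅∪out(0)=∅
  fail(2) 'aa': from fail(1)=0 chase 'a': 0 ⇒ 1;  out=∅∪out(1)=∅
  fail(8) 'bb': from fail(7)=0 chase 'b': 0 ⇒ 7;  out={1}∪out(7)={1}
  fail(9) 'bd': from fail(7)=0 chase 'd': 0 ⇒ 0;  out={2}∪out(0)={2}
  fail(10) 'bc': from fail(7)=0 chase 'c': 0 ⇒ 0;  out=∅∪out(0)=∅
  fail(15) 'ba': from fail(7)=0 chase 'a': 0 ⇒ 1;  out=∅∪out(1)=∅
  fail(3) 'aac': from fail(2)=1 chase 'c': 1→0 ⇒ 0;  out=∅∪out(0)=∅
  fail(11) 'bcb': from fail(10)=0 chase 'b': 0 ⇒ 7;  out=∅∪out(7)=∅
  fail(16) 'bac': from fail(15)=1 chase 'c': 1→0 ⇒ 0;  out={4}∪out(0)={4}
  fail(4) 'aacb': from fail(3)=0 chase 'b': 0 ⇒ 7;  out=∅∪out(7)=∅
  fail(12) 'bcbc': from fail(11)=7 chase 'c': 7 ⇒ 10;  out=∅∪out(10)=∅
  fail(5) 'aacba': from fail(4)=7 chase 'a': 7 ⇒ 15;  out=∅∪out(15)=∅
  fail(13) 'bcbcd': from fail(12)=10 chase 'd': 10→0 ⇒ 0;  out=∅∪out(0)=∅
  fail(6) 'aacbac': from fail(5)=15 chase 'c': 15 ⇒ 16;  out={0}∪out(16)={0,4}
  fail(14) 'bcbcdb': from fail(13)=0 chase 'b': 0 ⇒ 7;  out={3}∪out(7)={3}

Scan:
i=0 'b': node 0→7
i=1 'd': node 7→9  → match P2@[0:1]
i=2 'd': node 9→0 ·f
i=3 'a': node 0→1
i=4 'c': node 1→0 ·f
i=5 'b': node 0→7
i=6 'a': node 7→15
i=7 'c': node 15→16  → match P4@[5:7]
i=8 'b': node 16→7 ·f
i=9 'd': node 7→9  → match P2@[8:9]
i=10 'a': node 9→1 ·f
i=11 'd': node 1→0 ·f
i=12 'd': node 0→0
i=13 'd': node 0→0
i=14 'b': node 0→7
i=15 'c': node 7→10
i=16 'b': node 10→11
i=17 'c': node 11→12
i=18 'd': node 12→13
i=19 'b': node 13→14  → match P3@[14:19]
i=20 'a': node 14→15 ·f
i=21 'a': node 15→2 ·f
i=22 'c': node 2→3
i=23 'b': node 3→4
i=24 'a': node 4→5
i=25 'c': node 5→6  → match P0@[20:25],P4@[23:25]
i=26 'a': node 6→1 ·f
i=27 'd': node 1→0 ·f
i=28 'b': node 0→7
i=29 'c': node 7→10
i=30 'b': node 10→11
i=31 'c': node 11→12
i=32 'd': node 12→13
i=33 'b': node 13→14  → match P3@[28:33]
i=34 'c': node 14→10 ·f
i=35 'b': node 10→11
i=36 'b': node 11→8 ·f  → match P1@[35:36]
i=37 'b': node 8→8 ·f  → match P1@[36:37]
i=38 'd': node 8→9 ·f  → match P2@[37:38]
i=39 'c': node 9→0 ·f
i=40 'b': node 0→7
i=41 'a': node 7→15
i=42 'c': node 15→16  → match P4@[40:42]
i=43 'b': node 16→7 ·f
i=44 'b': node 7→8  → match P1@[43:44]
i=45 'b': node 8→8 ·f  → match P1@[44:45]
i=46 'c': node 8→10 ·f

All matches (sorted): [[1,2],[7,4],[9,2],[19,3],[25,0],[25,4],[33,3],[36,1],[37,1],[38,2],[42,4],[44,1],[45,1]]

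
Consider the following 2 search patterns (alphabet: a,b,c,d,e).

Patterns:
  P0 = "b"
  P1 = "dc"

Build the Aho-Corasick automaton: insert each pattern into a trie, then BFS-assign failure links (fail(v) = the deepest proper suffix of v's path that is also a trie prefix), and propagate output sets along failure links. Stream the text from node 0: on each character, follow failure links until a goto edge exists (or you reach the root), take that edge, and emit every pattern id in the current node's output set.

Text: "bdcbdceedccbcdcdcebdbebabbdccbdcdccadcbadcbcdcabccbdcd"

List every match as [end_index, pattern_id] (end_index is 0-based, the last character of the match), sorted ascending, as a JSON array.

Build:
Trie nodes:
  0='ε' goto b→1 d→2
  1='b' goto ·  ←P0
  2='d' goto c→3
  3='dc' goto ·  ←P1

BFS fail/out derivation:
  fail(1) 'b': from fail(0)=0 chase 'b': 0 ⇒ 0;  out={0}∪out(0)={0}
  fail(2) 'd': from fail(0)=0 chase 'd': 0 ⇒ 0;  out=∅∪out(0)=∅
  fail(3) 'dc': from fail(2)=0 chase 'c': 0 ⇒ 0;  out={1}∪out(0)={1}

Text stream:
i=0 'b': node 0→1  ** P0@[0:0]
i=1 'd': node 1→2 (via fail)
i=2 'c': node 2→3  ** P1@[1:2]
i=3 'b': node 3→1 (via fail)  ** P0@[3:3]
i=4 'd': node 1→2 (via fail)
i=5 'c': node 2→3  ** P1@[4:5]
i=6 'e': node 3→0 (via fail)
i=7 'e': node 0→0
i=8 'd': node 0→2
i=9 'c': node 2→3  ** P1@[8:9]
i=10 'c': node 3→0 (via fail)
i=11 'b': node 0→1  ** P0@[11:11]
i=12 'c': node 1→0 (via fail)
i=13 'd': node 0→2
i=14 'c': node 2→3  ** P1@[13:14]
i=15 'd': node 3→2 (via fail)
i=16 'c': node 2→3  ** P1@[15:16]
i=17 'e': node 3→0 (via fail)
i=18 'b': node 0→1  ** P0@[18:18]
i=19 'd': node 1→2 (via fail)
i=20 'b': node 2→1 (via fail)  ** P0@[20:20]
i=21 'e': node 1→0 (via fail)
i=22 'b': node 0→1  ** P0@[22:22]
i=23 'a': node 1→0 (via fail)
i=24 'b': node 0→1  ** P0@[24:24]
i=25 'b': node 1→1 (via fail)  ** P0@[25:25]
i=26 'd': node 1→2 (via fail)
i=27 'c': node 2→3  ** P1@[26:27]
i=28 'c': node 3→0 (via fail)
i=29 'b': node 0→1  ** P0@[29:29]
i=30 'd': node 1→2 (via fail)
i=31 'c': node 2→3  ** P1@[30:31]
i=32 'd': node 3→2 (via fail)
i=33 'c': node 2→3  ** P1@[32:33]
i=34 'c': node 3→0 (via fail)
i=35 'a': node 0→0
i=36 'd': node 0→2
i=37 'c': node 2→3  ** P1@[36:37]
i=38 'b': node 3→1 (via fail)  ** P0@[38:38]
i=39 'a': node 1→0 (via fail)
i=40 'd': node 0→2
i=41 'c': node 2→3  ** P1@[40:41]
i=42 'b': node 3→1 (via fail)  ** P0@[42:42]
i=43 'c': node 1→0 (via fail)
i=44 'd': node 0→2
i=45 'c': node 2→3  ** P1@[44:45]
i=46 'a': node 3→0 (via fail)
i=47 'b': node 0→1  ** P0@[47:47]
i=48 'c': node 1→0 (via fail)
i=49 'c': node 0→0
i=50 'b': node 0→1  ** P0@[50:50]
i=51 'd': node 1→2 (via fail)
i=52 'c': node 2→3  ** P1@[51:52]
i=53 'd': node 3→2 (via fail)

Result: [[0,0],[2,1],[3,0],[5,1],[9,1],[11,0],[14,1],[16,1],[18,0],[20,0],[22,0],[24,0],[25,0],[27,1],[29,0],[31,1],[33,1],[37,1],[38,0],[41,1],[42,0],[45,1],[47,0],[50,0],[52,1]]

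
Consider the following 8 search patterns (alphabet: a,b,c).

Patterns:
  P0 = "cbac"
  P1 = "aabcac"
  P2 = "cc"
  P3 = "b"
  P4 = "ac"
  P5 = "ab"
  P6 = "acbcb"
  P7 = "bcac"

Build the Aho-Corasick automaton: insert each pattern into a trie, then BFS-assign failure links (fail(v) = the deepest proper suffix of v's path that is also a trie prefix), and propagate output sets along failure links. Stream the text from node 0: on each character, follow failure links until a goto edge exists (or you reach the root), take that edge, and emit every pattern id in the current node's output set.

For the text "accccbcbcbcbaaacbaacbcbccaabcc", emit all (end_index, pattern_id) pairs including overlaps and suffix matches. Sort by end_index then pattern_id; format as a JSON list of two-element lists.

Build:
Trie (insert patterns):
  0='ε' goto a→5 b→12 c→1
  1='c' goto b→2 c→11
  2='cb' goto a→3
  3='cba' goto c→4
  4='cbac' goto ·  ←P0
  5='a' goto a→6 b→14 c→13
  6='aa' goto b→7
  7='aab' goto c→8
  8='aabc' goto a→9
  9='aabca' goto c→10
  10='aabcac' goto ·  ←P1
  11='cc' goto ·  ←P2
  12='b' goto c→18  ←P3
  13='ac' goto b→15  ←P4
  14='ab' goto ·  ←P5
  15='acb' goto c→16
  16='acbc' goto b→17
  17='acbcb' goto ·  ←P6
  18='bc' goto a→19
  19='bca' goto c→20
  20='bcac' goto ·  ←P7

Failure links (BFS by depth):
  n1('c'): parent n0 fail=0; on 'c' 0 → fail=0;  out ∅∪∅=∅
  n5('a'): parent n0 fail=0; on 'a' 0 → fail=0;  out ∅∪∅=∅
  n12('b'): parent n0 fail=0; on 'b' 0 → fail=0;  out {3}∪∅={3}
  n2('cb'): parent n1 fail=0; on 'b' 0 → fail=12;  out ∅∪{3}={3}
  n6('aa'): parent n5 fail=0; on 'a' 0 → fail=5;  out ∅∪∅=∅
  n11('cc'): parent n1 fail=0; on 'c' 0 → fail=1;  out {2}∪∅={2}
  n13('ac'): parent n5 fail=0; on 'c' 0 → fail=1;  out {4}∪∅={4}
  n14('ab'): parent n5 fail=0; on 'b' 0 → fail=12;  out {5}∪{3}={3,5}
  n18('bc'): parent n12 fail=0; on 'c' 0 → fail=1;  out ∅∪∅=∅
  n3('cba'): parent n2 fail=12; on 'a' 12→0 → fail=5;  out ∅∪∅=∅
  n7('aab'): parent n6 fail=5; on 'b' 5 → fail=14;  out ∅∪{3,5}={3,5}
  n15('acb'): parent n13 fail=1; on 'b' 1 → fail=2;  out ∅∪{3}={3}
  n19('bca'): parent n18 fail=1; on 'a' 1→0 → fail=5;  out ∅∪∅=∅
  n4('cbac'): parent n3 fail=5; on 'c' 5 → fail=13;  out {0}∪{4}={0,4}
  n8('aabc'): parent n7 fail=14; on 'c' 14→12 → fail=18;  out ∅∪∅=∅
  n16('acbc'): parent n15 fail=2; on 'c' 2→12 → fail=18;  out ∅∪∅=∅
  n20('bcac'): parent n19 fail=5; on 'c' 5 → fail=13;  out {7}∪{4}={4,7}
  n9('aabca'): parent n8 fail=18; on 'a' 18 → fail=19;  out ∅∪∅=∅
  n17('acbcb'): parent n16 fail=18; on 'b' 18→1 → fail=2;  out {6}∪{3}={3,6}
  n10('aabcac'): parent n9 fail=19; on 'c' 19 → fail=20;  out {1}∪{4,7}={1,4,7}

Scan:
pos 0 'a': at 5
pos 1 'c': at 13  → match P4@[0:1]
pos 2 'c': at 11 (fail-walked)  → match P2@[1:2]
pos 3 'c': at 11 (fail-walked)  → match P2@[2:3]
pos 4 'c': at 11 (fail-walked)  → match P2@[3:4]
pos 5 'b': at 2 (fail-walked)  → match P3@[5:5]
pos 6 'c': at 18 (fail-walked)
pos 7 'b': at 2 (fail-walked)  → match P3@[7:7]
pos 8 'c': at 18 (fail-walked)
pos 9 'b': at 2 (fail-walked)  → match P3@[9:9]
pos 10 'c': at 18 (fail-walked)
pos 11 'b': at 2 (fail-walked)  → match P3@[11:11]
pos 12 'a': at 3
pos 13 'a': at 6 (fail-walked)
pos 14 'a': at 6 (fail-walked)
pos 15 'c': at 13 (fail-walked)  → match P4@[14:15]
pos 16 'b': at 15  → match P3@[16:16]
pos 17 'a': at 3 (fail-walked)
pos 18 'a': at 6 (fail-walked)
pos 19 'c': at 13 (fail-walked)  → match P4@[18:19]
pos 20 'b': at 15  → match P3@[20:20]
pos 21 'c': at 16
pos 22 'b': at 17  → match P3@[22:22],P6@[18:22]
pos 23 'c': at 18 (fail-walked)
pos 24 'c': at 11 (fail-walked)  → match P2@[23:24]
pos 25 'a': at 5 (fail-walked)
pos 26 'a': at 6
pos 27 'b': at 7  → match P3@[27:27],P5@[26:27]
pos 28 'c': at 8
pos 29 'c': at 11 (fail-walked)  → match P2@[28:29]

Matches: [[1,4],[2,2],[3,2],[4,2],[5,3],[7,3],[9,3],[11,3],[15,4],[16,3],[19,4],[20,3],[22,3],[22,6],[24,2],[27,3],[27,5],[29,2]]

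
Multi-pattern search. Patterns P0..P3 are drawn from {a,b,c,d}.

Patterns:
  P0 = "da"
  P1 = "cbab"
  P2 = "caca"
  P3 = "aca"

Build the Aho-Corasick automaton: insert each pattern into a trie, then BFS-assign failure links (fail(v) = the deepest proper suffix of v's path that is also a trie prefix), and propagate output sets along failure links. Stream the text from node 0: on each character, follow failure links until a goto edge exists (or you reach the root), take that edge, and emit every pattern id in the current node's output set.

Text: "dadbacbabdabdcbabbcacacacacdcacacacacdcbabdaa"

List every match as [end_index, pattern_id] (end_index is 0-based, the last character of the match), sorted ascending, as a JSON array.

Build automaton:
Trie nodes:
  0='ε' goto a→10 c→3 d→1
  1='d' goto a→2
  2='da' goto ·  ←P0
  3='c' goto a→7 b→4
  4='cb' goto a→5
  5='cba' goto b→6
  6='cbab' goto ·  ←P1
  7='ca' goto c→8
  8='cac' goto a→9
  9='caca' goto ·  ←P2
  10='a' goto c→11
  11='ac' goto a→12
  12='aca' goto ·  ←P3

Failure links (BFS by depth):
  fail(1) 'd': from fail(0)=0 chase 'd': 0 ⇒ 0;  out=∅∪out(0)=∅
  fail(3) 'c': from fail(0)=0 chase 'c': 0 ⇒ 0;  out=∅∪out(0)=∅
  fail(10) 'a': from fail(0)=0 chase 'a': 0 ⇒ 0;  out=∅∪out(0)=∅
  fail(2) 'da': from fail(1)=0 chase 'a': 0 ⇒ 10;  out={0}∪out(10)={0}
  fail(4) 'cb': from fail(3)=0 chase 'b': 0 ⇒ 0;  out=∅∪out(0)=∅
  fail(7) 'ca': from fail(3)=0 chase 'a': 0 ⇒ 10;  out=∅∪out(10)=∅
  fail(11) 'ac': from fail(10)=0 chase 'c': 0 ⇒ 3;  out=∅∪out(3)=∅
  fail(5) 'cba': from fail(4)=0 chase 'a': 0 ⇒ 10;  out=∅∪out(10)=∅
  fail(8) 'cac': from fail(7)=10 chase 'c': 10 ⇒ 11;  out=∅∪out(11)=∅
  fail(12) 'aca': from fail(11)=3 chase 'a': 3 ⇒ 7;  out={3}∪out(7)={3}
  fail(6) 'cbab': from fail(5)=10 chase 'b': 10→0 ⇒ 0;  out={1}∪out(0)={1}
  fail(9) 'caca': from fail(8)=11 chase 'a': 11 ⇒ 12;  out={2}∪out(12)={2,3}

Scan:
[0] read 'd'  n0⇒n1
[1] read 'a'  n1⇒n2  → match P0@[0:1]
[2] read 'd'  n2⇒n1 ·f
[3] read 'b'  n1⇒n0 ·f
[4] read 'a'  n0⇒n10
[5] read 'c'  n10⇒n11
[6] read 'b'  n11⇒n4 ·f
[7] read 'a'  n4⇒n5
[8] read 'b'  n5⇒n6  → match P1@[5:8]
[9] read 'd'  n6⇒n1 ·f
[10] read 'a'  n1⇒n2  → match P0@[9:10]
[11] read 'b'  n2⇒n0 ·f
[12] read 'd'  n0⇒n1
[13] read 'c'  n1⇒n3 ·f
[14] read 'b'  n3⇒n4
[15] read 'a'  n4⇒n5
[16] read 'b'  n5⇒n6  → match P1@[13:16]
[17] read 'b'  n6⇒n0 ·f
[18] read 'c'  n0⇒n3
[19] read 'a'  n3⇒n7
[20] read 'c'  n7⇒n8
[21] read 'a'  n8⇒n9  → match P2@[18:21],P3@[19:21]
[22] read 'c'  n9⇒n8 ·f
[23] read 'a'  n8⇒n9  → match P2@[20:23],P3@[21:23]
[24] read 'c'  n9⇒n8 ·f
[25] read 'a'  n8⇒n9  → match P2@[22:25],P3@[23:25]
[26] read 'c'  n9⇒n8 ·f
[27] read 'd'  n8⇒n1 ·f
[28] read 'c'  n1⇒n3 ·f
[29] read 'a'  n3⇒n7
[30] read 'c'  n7⇒n8
[31] read 'a'  n8⇒n9  → match P2@[28:31],P3@[29:31]
[32] read 'c'  n9⇒n8 ·f
[33] read 'a'  n8⇒n9  → match P2@[30:33],P3@[31:33]
[34] read 'c'  n9⇒n8 ·f
[35] read 'a'  n8⇒n9  → match P2@[32:35],P3@[33:35]
[36] read 'c'  n9⇒n8 ·f
[37] read 'd'  n8⇒n1 ·f
[38] read 'c'  n1⇒n3 ·f
[39] read 'b'  n3⇒n4
[40] read 'a'  n4⇒n5
[41] read 'b'  n5⇒n6  → match P1@[38:41]
[42] read 'd'  n6⇒n1 ·f
[43] read 'a'  n1⇒n2  → match P0@[42:43]
[44] read 'a'  n2⇒n10 ·f

Matches: [[1,0],[8,1],[10,0],[16,1],[21,2],[21,3],[23,2],[23,3],[25,2],[25,3],[31,2],[31,3],[33,2],[33,3],[35,2],[35,3],[41,1],[43,0]]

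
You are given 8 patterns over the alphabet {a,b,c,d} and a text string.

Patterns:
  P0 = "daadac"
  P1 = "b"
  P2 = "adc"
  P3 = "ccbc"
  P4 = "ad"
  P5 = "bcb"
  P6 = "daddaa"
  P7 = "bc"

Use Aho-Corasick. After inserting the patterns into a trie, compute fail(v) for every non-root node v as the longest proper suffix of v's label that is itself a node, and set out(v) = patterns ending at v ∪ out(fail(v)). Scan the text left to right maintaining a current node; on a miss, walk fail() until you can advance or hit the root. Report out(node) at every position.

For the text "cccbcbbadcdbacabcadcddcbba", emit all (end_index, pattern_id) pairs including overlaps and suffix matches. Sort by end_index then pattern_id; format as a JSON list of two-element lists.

Build automaton:
Trie nodes:
  0='ε' goto a→8 b→7 c→11 d→1
  1='d' goto a→2
  2='da' goto a→3 d→17
  3='daa' goto d→4
  4='daad' goto a→5
  5='daada' goto c→6
  6='daadac' goto ·  [P0 ends]
  7='b' goto c→15  [P1 ends]
  8='a' goto d→9
  9='ad' goto c→10  [P4 ends]
  10='adc' goto ·  [P2 ends]
  11='c' goto c→12
  12='cc' goto b→13
  13='ccb' goto c→14
  14='ccbc' goto ·  [P3 ends]
  15='bc' goto b→16  [P7 ends]
  16='bcb' goto ·  [P5 ends]
  17='dad' goto d→18
  18='dadd' goto a→19
  19='dadda' goto a→20
  20='daddaa' goto ·  [P6 ends]

BFS fail/out derivation:
  fail(1) 'd': from fail(0)=0 chase 'd': 0 ⇒ 0;  out=∅∪out(0)=∅
  fail(7) 'b': from fail(0)=0 chase 'b': 0 ⇒ 0;  out={1}∪out(0)={1}
  fail(8) 'a': from fail(0)=0 chase 'a': 0 ⇒ 0;  out=∅∪out(0)=∅
  fail(11) 'c': from fail(0)=0 chase 'c': 0 ⇒ 0;  out=∅∪out(0)=∅
  fail(2) 'da': from fail(1)=0 chase 'a': 0 ⇒ 8;  out=∅∪out(8)=∅
  fail(9) 'ad': from fail(8)=0 chase 'd': 0 ⇒ 1;  out={4}∪out(1)={4}
  fail(12) 'cc': from fail(11)=0 chase 'c': 0 ⇒ 11;  out=∅∪out(11)=∅
  fail(15) 'bc': from fail(7)=0 chase 'c': 0 ⇒ 11;  out={7}∪out(11)={7}
  fail(3) 'daa': from fail(2)=8 chase 'a': 8→0 ⇒ 8;  out=∅∪out(8)=∅
  fail(10) 'adc': from fail(9)=1 chase 'c': 1→0 ⇒ 11;  out={2}∪out(11)={2}
  fail(13) 'ccb': from fail(12)=11 chase 'b': 11→0 ⇒ 7;  out=∅∪out(7)={1}
  fail(16) 'bcb': from fail(15)=11 chase 'b': 11→0 ⇒ 7;  out={5}∪out(7)={1,5}
  fail(17) 'dad': from fail(2)=8 chase 'd': 8 ⇒ 9;  out=∅∪out(9)={4}
  fail(4) 'daad': from fail(3)=8 chase 'd': 8 ⇒ 9;  out=∅∪out(9)={4}
  fail(14) 'ccbc': from fail(13)=7 chase 'c': 7 ⇒ 15;  out={3}∪out(15)={3,7}
  fail(18) 'dadd': from fail(17)=9 chase 'd': 9→1→0 ⇒ 1;  out=∅∪out(1)=∅
  fail(5) 'daada': from fail(4)=9 chase 'a': 9→1 ⇒ 2;  out=∅∪out(2)=∅
  fail(19) 'dadda': from fail(18)=1 chase 'a': 1 ⇒ 2;  out=∅∪out(2)=∅
  fail(6) 'daadac': from fail(5)=2 chase 'c': 2→8→0 ⇒ 11;  out={0}∪out(11)={0}
  fail(20) 'daddaa': from fail(19)=2 chase 'a': 2 ⇒ 3;  out={6}∪out(3)={6}

Scan:
[0] read 'c'  n0⇒n11
[1] read 'c'  n11⇒n12
[2] read 'c'  n12⇒n12 (fail-walked)
[3] read 'b'  n12⇒n13  ** P1@[3:3]
[4] read 'c'  n13⇒n14  ** P3@[1:4],P7@[3:4]
[5] read 'b'  n14⇒n16 (fail-walked)  ** P1@[5:5],P5@[3:5]
[6] read 'b'  n16⇒n7 (fail-walked)  ** P1@[6:6]
[7] read 'a'  n7⇒n8 (fail-walked)
[8] read 'd'  n8⇒n9  ** P4@[7:8]
[9] read 'c'  n9⇒n10  ** P2@[7:9]
[10] read 'd'  n10⇒n1 (fail-walked)
[11] read 'b'  n1⇒n7 (fail-walked)  ** P1@[11:11]
[12] read 'a'  n7⇒n8 (fail-walked)
[13] read 'c'  n8⇒n11 (fail-walked)
[14] read 'a'  n11⇒n8 (fail-walked)
[15] read 'b'  n8⇒n7 (fail-walked)  ** P1@[15:15]
[16] read 'c'  n7⇒n15  ** P7@[15:16]
[17] read 'a'  n15⇒n8 (fail-walked)
[18] read 'd'  n8⇒n9  ** P4@[17:18]
[19] read 'c'  n9⇒n10  ** P2@[17:19]
[20] read 'd'  n10⇒n1 (fail-walked)
[21] read 'd'  n1⇒n1 (fail-walked)
[22] read 'c'  n1⇒n11 (fail-walked)
[23] read 'b'  n11⇒n7 (fail-walked)  ** P1@[23:23]
[24] read 'b'  n7⇒n7 (fail-walked)  ** P1@[24:24]
[25] read 'a'  n7⇒n8 (fail-walked)

All matches (sorted): [[3,1],[4,3],[4,7],[5,1],[5,5],[6,1],[8,4],[9,2],[11,1],[15,1],[16,7],[18,4],[19,2],[23,1],[24,1]]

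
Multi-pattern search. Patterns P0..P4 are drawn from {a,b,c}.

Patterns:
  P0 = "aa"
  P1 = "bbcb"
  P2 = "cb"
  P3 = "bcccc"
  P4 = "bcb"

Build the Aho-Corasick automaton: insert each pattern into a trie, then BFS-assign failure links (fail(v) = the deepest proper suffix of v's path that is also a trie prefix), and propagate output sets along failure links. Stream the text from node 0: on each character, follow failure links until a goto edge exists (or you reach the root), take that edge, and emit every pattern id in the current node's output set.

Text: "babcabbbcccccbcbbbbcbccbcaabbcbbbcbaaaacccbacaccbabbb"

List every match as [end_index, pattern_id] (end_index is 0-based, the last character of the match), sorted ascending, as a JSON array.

Construct AC machine:
Trie (insert patterns):
  0='ε' goto a→1 b→3 c→7
  1='a' goto a→2
  2='aa' goto ·  ←P0
  3='b' goto b→4 c→9
  4='bb' goto c→5
  5='bbc' goto b→6
  6='bbcb' goto ·  ←P1
  7='c' goto b→8
  8='cb' goto ·  ←P2
  9='bc' goto b→13 c→10
  10='bcc' goto c→11
  11='bccc' goto c→12
  12='bcccc' goto ·  ←P3
  13='bcb' goto ·  ←P4

Failure links (BFS by depth):
  fail(1) 'a': from fail(0)=0 chase 'a': 0 ⇒ 0;  out=∅∪out(0)=∅
  fail(3) 'b': from fail(0)=0 chase 'b': 0 ⇒ 0;  out=∅∪out(0)=∅
  fail(7) 'c': from fail(0)=0 chase 'c': 0 ⇒ 0;  out=∅∪out(0)=∅
  fail(2) 'aa': from fail(1)=0 chase 'a': 0 ⇒ 1;  out={0}∪out(1)={0}
  fail(4) 'bb': from fail(3)=0 chase 'b': 0 ⇒ 3;  out=∅∪out(3)=∅
  fail(8) 'cb': from fail(7)=0 chase 'b': 0 ⇒ 3;  out={2}∪out(3)={2}
  fail(9) 'bc': from fail(3)=0 chase 'c': 0 ⇒ 7;  out=∅∪out(7)=∅
  fail(5) 'bbc': from fail(4)=3 chase 'c': 3 ⇒ 9;  out=∅∪out(9)=∅
  fail(10) 'bcc': from fail(9)=7 chase 'c': 7→0 ⇒ 7;  out=∅∪out(7)=∅
  fail(13) 'bcb': from fail(9)=7 chase 'b': 7 ⇒ 8;  out={4}∪out(8)={2,4}
  fail(6) 'bbcb': from fail(5)=9 chase 'b': 9 ⇒ 13;  out={1}∪out(13)={1,2,4}
  fail(11) 'bccc': from fail(10)=7 chase 'c': 7→0 ⇒ 7;  out=∅∪out(7)=∅
  fail(12) 'bcccc': from fail(11)=7 chase 'c': 7→0 ⇒ 7;  out={3}∪out(7)={3}

Scan:
i=0 'b': node 0→3
i=1 'a': node 3→1 ·f
i=2 'b': node 1→3 ·f
i=3 'c': node 3→9
i=4 'a': node 9→1 ·f
i=5 'b': node 1→3 ·f
i=6 'b': node 3→4
i=7 'b': node 4→4 ·f
i=8 'c': node 4→5
i=9 'c': node 5→10 ·f
i=10 'c': node 10→11
i=11 'c': node 11→12  ** P3@[7:11]
i=12 'c': node 12→7 ·f
i=13 'b': node 7→8  ** P2@[12:13]
i=14 'c': node 8→9 ·f
i=15 'b': node 9→13  ** P2@[14:15],P4@[13:15]
i=16 'b': node 13→4 ·f
i=17 'b': node 4→4 ·f
i=18 'b': node 4→4 ·f
i=19 'c': node 4→5
i=20 'b': node 5→6  ** P1@[17:20],P2@[19:20],P4@[18:20]
i=21 'c': node 6→9 ·f
i=22 'c': node 9→10
i=23 'b': node 10→8 ·f  ** P2@[22:23]
i=24 'c': node 8→9 ·f
i=25 'a': node 9→1 ·f
i=26 'a': node 1→2  ** P0@[25:26]
i=27 'b': node 2→3 ·f
i=28 'b': node 3→4
i=29 'c': node 4→5
i=30 'b': node 5→6  ** P1@[27:30],P2@[29:30],P4@[28:30]
i=31 'b': node 6→4 ·f
i=32 'b': node 4→4 ·f
i=33 'c': node 4→5
i=34 'b': node 5→6  ** P1@[31:34],P2@[33:34],P4@[32:34]
i=35 'a': node 6→1 ·f
i=36 'a': node 1→2  ** P0@[35:36]
i=37 'a': node 2→2 ·f  ** P0@[36:37]
i=38 'a': node 2→2 ·f  ** P0@[37:38]
i=39 'c': node 2→7 ·f
i=40 'c': node 7→7 ·f
i=41 'c': node 7→7 ·f
i=42 'b': node 7→8  ** P2@[41:42]
i=43 'a': node 8→1 ·f
i=44 'c': node 1→7 ·f
i=45 'a': node 7→1 ·f
i=46 'c': node 1→7 ·f
i=47 'c': node 7→7 ·f
i=48 'b': node 7→8  ** P2@[47:48]
i=49 'a': node 8→1 ·f
i=50 'b': node 1→3 ·f
i=51 'b': node 3→4
i=52 'b': node 4→4 ·f

All matches (sorted): [[11,3],[13,2],[15,2],[15,4],[20,1],[20,2],[20,4],[23,2],[26,0],[30,1],[30,2],[30,4],[34,1],[34,2],[34,4],[36,0],[37,0],[38,0],[42,2],[48,2]]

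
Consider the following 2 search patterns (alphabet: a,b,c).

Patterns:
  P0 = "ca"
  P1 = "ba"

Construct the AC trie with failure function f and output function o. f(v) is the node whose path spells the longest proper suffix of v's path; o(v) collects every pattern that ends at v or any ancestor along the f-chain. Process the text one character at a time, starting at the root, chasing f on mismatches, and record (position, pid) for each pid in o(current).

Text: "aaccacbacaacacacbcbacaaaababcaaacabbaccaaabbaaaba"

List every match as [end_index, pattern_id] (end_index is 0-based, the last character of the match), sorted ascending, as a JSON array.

Construct AC machine:
Trie (insert patterns):
  0='ε' goto b→3 c→1
  1='c' goto a→2
  2='ca' goto ·  [P0 ends]
  3='b' goto a→4
  4='ba' goto ·  [P1 ends]

Failure links (BFS by depth):
  n1('c'): parent n0 fail=0; on 'c' 0 → fail=0;  out ∅∪∅=∅
  n3('b'): parent n0 fail=0; on 'b' 0 → fail=0;  out ∅∪∅=∅
  n2('ca'): parent n1 fail=0; on 'a' 0 → fail=0;  out {0}∪∅={0}
  n4('ba'): parent n3 fail=0; on 'a' 0 → fail=0;  out {1}∪∅={1}

Run:
[0] read 'a'  n0⇒n0
[1] read 'a'  n0⇒n0
[2] read 'c'  n0⇒n1
[3] read 'c'  n1⇒n1 (fail-walked)
[4] read 'a'  n1⇒n2  ** P0@[3:4]
[5] read 'c'  n2⇒n1 (fail-walked)
[6] read 'b'  n1⇒n3 (fail-walked)
[7] read 'a'  n3⇒n4  ** P1@[6:7]
[8] read 'c'  n4⇒n1 (fail-walked)
[9] read 'a'  n1⇒n2  ** P0@[8:9]
[10] read 'a'  n2⇒n0 (fail-walked)
[11] read 'c'  n0⇒n1
[12] read 'a'  n1⇒n2  ** P0@[11:12]
[13] read 'c'  n2⇒n1 (fail-walked)
[14] read 'a'  n1⇒n2  ** P0@[13:14]
[15] read 'c'  n2⇒n1 (fail-walked)
[16] read 'b'  n1⇒n3 (fail-walked)
[17] read 'c'  n3⇒n1 (fail-walked)
[18] read 'b'  n1⇒n3 (fail-walked)
[19] read 'a'  n3⇒n4  ** P1@[18:19]
[20] read 'c'  n4⇒n1 (fail-walked)
[21] read 'a'  n1⇒n2  ** P0@[20:21]
[22] read 'a'  n2⇒n0 (fail-walked)
[23] read 'a'  n0⇒n0
[24] read 'a'  n0⇒n0
[25] read 'b'  n0⇒n3
[26] read 'a'  n3⇒n4  ** P1@[25:26]
[27] read 'b'  n4⇒n3 (fail-walked)
[28] read 'c'  n3⇒n1 (fail-walked)
[29] read 'a'  n1⇒n2  ** P0@[28:29]
[30] read 'a'  n2⇒n0 (fail-walked)
[31] read 'a'  n0⇒n0
[32] read 'c'  n0⇒n1
[33] read 'a'  n1⇒n2  ** P0@[32:33]
[34] read 'b'  n2⇒n3 (fail-walked)
[35] read 'b'  n3⇒n3 (fail-walked)
[36] read 'a'  n3⇒n4  ** P1@[35:36]
[37] read 'c'  n4⇒n1 (fail-walked)
[38] read 'c'  n1⇒n1 (fail-walked)
[39] read 'a'  n1⇒n2  ** P0@[38:39]
[40] read 'a'  n2⇒n0 (fail-walked)
[41] read 'a'  n0⇒n0
[42] read 'b'  n0⇒n3
[43] read 'b'  n3⇒n3 (fail-walked)
[44] read 'a'  n3⇒n4  ** P1@[43:44]
[45] read 'a'  n4⇒n0 (fail-walked)
[46] read 'a'  n0⇒n0
[47] read 'b'  n0⇒n3
[48] read 'a'  n3⇒n4  ** P1@[47:48]

All matches (sorted): [[4,0],[7,1],[9,0],[12,0],[14,0],[19,1],[21,0],[26,1],[29,0],[33,0],[36,1],[39,0],[44,1],[48,1]]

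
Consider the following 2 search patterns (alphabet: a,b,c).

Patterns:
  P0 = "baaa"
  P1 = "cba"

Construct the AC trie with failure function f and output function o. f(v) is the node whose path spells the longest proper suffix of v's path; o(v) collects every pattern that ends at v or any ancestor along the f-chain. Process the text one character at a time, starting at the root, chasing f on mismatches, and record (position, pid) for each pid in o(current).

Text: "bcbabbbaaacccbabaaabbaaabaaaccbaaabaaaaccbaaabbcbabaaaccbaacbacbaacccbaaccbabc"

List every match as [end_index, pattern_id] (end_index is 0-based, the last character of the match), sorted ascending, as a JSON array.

Build:
Trie nodes:
  n0 'ε': b→1 c→5
  n1 'b': a→2
  n2 'ba': a→3
  n3 'baa': a→4
  n4 'baaa': ·  [P0 ends]
  n5 'c': b→6
  n6 'cb': a→7
  n7 'cba': ·  [P1 ends]

BFS fail/out derivation:
  fail(1) 'b': from fail(0)=0 chase 'b': 0 ⇒ 0;  out=∅∪out(0)=∅
  fail(5) 'c': from fail(0)=0 chase 'c': 0 ⇒ 0;  out=∅∪out(0)=∅
  fail(2) 'ba': from fail(1)=0 chase 'a': 0 ⇒ 0;  out=∅∪out(0)=∅
  fail(6) 'cb': from fail(5)=0 chase 'b': 0 ⇒ 1;  out=∅∪out(1)=∅
  fail(3) 'baa': from fail(2)=0 chase 'a': 0 ⇒ 0;  out=∅∪out(0)=∅
  fail(7) 'cba': from fail(6)=1 chase 'a': 1 ⇒ 2;  out={1}∪out(2)={1}
  fail(4) 'baaa': from fail(3)=0 chase 'a': 0 ⇒ 0;  out={0}∪out(0)={0}

Text stream:
i=0 'b': node 0→1
i=1 'c': node 1→5 (via fail)
i=2 'b': node 5→6
i=3 'a': node 6→7  ** P1@[1:3]
i=4 'b': node 7→1 (via fail)
i=5 'b': node 1→1 (via fail)
i=6 'b': node 1→1 (via fail)
i=7 'a': node 1→2
i=8 'a': node 2→3
i=9 'a': node 3→4  ** P0@[6:9]
i=10 'c': node 4→5 (via fail)
i=11 'c': node 5→5 (via fail)
i=12 'c': node 5→5 (via fail)
i=13 'b': node 5→6
i=14 'a': node 6→7  ** P1@[12:14]
i=15 'b': node 7→1 (via fail)
i=16 'a': node 1→2
i=17 'a': node 2→3
i=18 'a': node 3→4  ** P0@[15:18]
i=19 'b': node 4→1 (via fail)
i=20 'b': node 1→1 (via fail)
i=21 'a': node 1→2
i=22 'a': node 2→3
i=23 'a': node 3→4  ** P0@[20:23]
i=24 'b': node 4→1 (via fail)
i=25 'a': node 1→2
i=26 'a': node 2→3
i=27 'a': node 3→4  ** P0@[24:27]
i=28 'c': node 4→5 (via fail)
i=29 'c': node 5→5 (via fail)
i=30 'b': node 5→6
i=31 'a': node 6→7  ** P1@[29:31]
i=32 'a': node 7→3 (via fail)
i=33 'a': node 3→4  ** P0@[30:33]
i=34 'b': node 4→1 (via fail)
i=35 'a': node 1→2
i=36 'a': node 2→3
i=37 'a': node 3→4  ** P0@[34:37]
i=38 'a': node 4→0 (via fail)
i=39 'c': node 0→5
i=40 'c': node 5→5 (via fail)
i=41 'b': node 5→6
i=42 'a': node 6→7  ** P1@[40:42]
i=43 'a': node 7→3 (via fail)
i=44 'a': node 3→4  ** P0@[41:44]
i=45 'b': node 4→1 (via fail)
i=46 'b': node 1→1 (via fail)
i=47 'c': node 1→5 (via fail)
i=48 'b': node 5→6
i=49 'a': node 6→7  ** P1@[47:49]
i=50 'b': node 7→1 (via fail)
i=51 'a': node 1→2
i=52 'a': node 2→3
i=53 'a': node 3→4  ** P0@[50:53]
i=54 'c': node 4→5 (via fail)
i=55 'c': node 5→5 (via fail)
i=56 'b': node 5→6
i=57 'a': node 6→7  ** P1@[55:57]
i=58 'a': node 7→3 (via fail)
i=59 'c': node 3→5 (via fail)
i=60 'b': node 5→6
i=61 'a': node 6→7  ** P1@[59:61]
i=62 'c': node 7→5 (via fail)
i=63 'b': node 5→6
i=64 'a': node 6→7  ** P1@[62:64]
i=65 'a': node 7→3 (via fail)
i=66 'c': node 3→5 (via fail)
i=67 'c': node 5→5 (via fail)
i=68 'c': node 5→5 (via fail)
i=69 'b': node 5→6
i=70 'a': node 6→7  ** P1@[68:70]
i=71 'a': node 7→3 (via fail)
i=72 'c': node 3→5 (via fail)
i=73 'c': node 5→5 (via fail)
i=74 'b': node 5→6
i=75 'a': node 6→7  ** P1@[73:75]
i=76 'b': node 7→1 (via fail)
i=77 'c': node 1→5 (via fail)

Matches: [[3,1],[9,0],[14,1],[18,0],[23,0],[27,0],[31,1],[33,0],[37,0],[42,1],[44,0],[49,1],[53,0],[57,1],[61,1],[64,1],[70,1],[75,1]]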